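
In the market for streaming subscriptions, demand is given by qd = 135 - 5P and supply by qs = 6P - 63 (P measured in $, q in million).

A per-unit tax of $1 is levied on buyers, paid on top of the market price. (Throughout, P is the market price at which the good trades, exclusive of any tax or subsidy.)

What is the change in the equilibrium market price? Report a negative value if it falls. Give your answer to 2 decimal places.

-0.45

Initially, 135 - 5P = 6P - 63, so 198 = 11P and P = 18, q = 45.
Since buyers pay the price plus the tax, the effective demand curve becomes qd = 130 - 5P.
New equilibrium: 130 - 5P = 6P - 63 ⇒ 193 = 11P ⇒ P = 193/11 ≈ 17.5455, q = 465/11 ≈ 42.2727.
ΔP = 17.5455 − 18 = -0.45.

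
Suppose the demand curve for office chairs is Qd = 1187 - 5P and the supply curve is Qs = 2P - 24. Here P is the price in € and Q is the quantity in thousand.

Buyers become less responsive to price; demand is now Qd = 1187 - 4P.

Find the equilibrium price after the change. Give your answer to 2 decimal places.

Before the shock: 1187 - 5P = 2P - 24 ⇒ 1211 = 7P ⇒ P = 173, Q = 322.
With the change applied: demand Qd = 1187 - 4P, supply Qs = 2P - 24.
Setting them equal: 1187 - 4P = 2P - 24 → 1211 = 6P, so P = 1211/6 ≈ 201.8333 and Q = 1139/3 ≈ 379.6667.

201.83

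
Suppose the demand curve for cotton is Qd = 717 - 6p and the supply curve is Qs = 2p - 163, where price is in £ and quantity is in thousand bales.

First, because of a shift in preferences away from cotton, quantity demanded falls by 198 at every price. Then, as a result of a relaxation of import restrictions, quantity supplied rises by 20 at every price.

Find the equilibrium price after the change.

82.75

Before the shock: 717 - 6p = 2p - 163 ⇒ 880 = 8p ⇒ p = 110, Q = 57.
With the change applied: demand Qd = 519 - 6p, supply Qs = 2p - 143.
Setting them equal: 519 - 6p = 2p - 143 → 662 = 8p, so p = 82.75 and Q = 22.5.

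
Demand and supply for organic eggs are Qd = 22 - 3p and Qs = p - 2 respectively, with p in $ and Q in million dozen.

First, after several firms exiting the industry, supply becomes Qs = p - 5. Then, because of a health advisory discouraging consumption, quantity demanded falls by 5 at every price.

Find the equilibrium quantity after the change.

Initially, 22 - 3p = p - 2, so 24 = 4p and p = 6, Q = 4.
The shock moves the curves to Qd = 17 - 3p and Qs = p - 5.
Setting them equal: 17 - 3p = p - 5 → 22 = 4p, so p = 5.5 and Q = 0.5.

0.5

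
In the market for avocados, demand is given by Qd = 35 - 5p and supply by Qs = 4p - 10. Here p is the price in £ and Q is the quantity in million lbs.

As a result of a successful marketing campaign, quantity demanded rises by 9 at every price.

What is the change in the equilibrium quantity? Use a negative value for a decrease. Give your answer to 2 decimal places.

+4.00

Before the shock: 35 - 5p = 4p - 10 ⇒ 45 = 9p ⇒ p = 5, Q = 10.
With the change applied: demand Qd = 44 - 5p, supply Qs = 4p - 10.
Setting them equal: 44 - 5p = 4p - 10 → 54 = 9p, so p = 6 and Q = 14.
ΔQ = 14 − 10 = +4.00.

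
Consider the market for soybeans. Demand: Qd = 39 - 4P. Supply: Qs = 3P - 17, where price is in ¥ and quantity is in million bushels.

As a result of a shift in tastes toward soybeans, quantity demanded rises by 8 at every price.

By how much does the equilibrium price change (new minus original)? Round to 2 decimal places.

+1.14

Before the shock: 39 - 4P = 3P - 17 ⇒ 56 = 7P ⇒ P = 8, Q = 7.
After the shift, demand is Qd = 47 - 4P and supply is Qs = 3P - 17.
Clearing the new market: 47 - 4P = 3P - 17, so P = 64/7 ≈ 9.1429 and Q = 73/7 ≈ 10.4286.
ΔP = 9.1429 − 8 = +1.14.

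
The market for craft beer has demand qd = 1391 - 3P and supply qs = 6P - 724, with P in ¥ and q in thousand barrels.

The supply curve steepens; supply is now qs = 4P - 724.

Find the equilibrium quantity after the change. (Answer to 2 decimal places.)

484.57

Initially, 1391 - 3P = 6P - 724, so 2115 = 9P and P = 235, q = 686.
The shock moves the curves to qd = 1391 - 3P and qs = 4P - 724.
Equate the new curves: 1391 - 3P = 4P - 724, giving 2115 = 7P, P = 2115/7 ≈ 302.1429, q = 3392/7 ≈ 484.5714.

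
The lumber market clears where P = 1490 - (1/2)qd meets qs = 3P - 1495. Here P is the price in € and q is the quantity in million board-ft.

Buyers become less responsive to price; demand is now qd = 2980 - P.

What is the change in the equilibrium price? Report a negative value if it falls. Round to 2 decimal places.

Solve the original market: 2980 - 2P = 3P - 1495, hence P = 895 and q = 1190.
After the shift, demand is qd = 2980 - P and supply is qs = 3P - 1495.
Equate the new curves: 2980 - P = 3P - 1495, giving 4475 = 4P, P = 1118.75, q = 1861.25.
ΔP = 1118.75 − 895 = +223.75.

+223.75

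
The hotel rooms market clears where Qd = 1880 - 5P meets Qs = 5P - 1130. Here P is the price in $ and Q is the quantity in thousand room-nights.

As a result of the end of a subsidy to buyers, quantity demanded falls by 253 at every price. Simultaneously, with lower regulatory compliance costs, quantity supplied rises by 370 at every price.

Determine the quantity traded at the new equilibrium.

Initially, 1880 - 5P = 5P - 1130, so 3010 = 10P and P = 301, Q = 375.
With the change applied: demand Qd = 1627 - 5P, supply Qs = 5P - 760.
Equate the new curves: 1627 - 5P = 5P - 760, giving 2387 = 10P, P = 238.7, Q = 433.5.

433.5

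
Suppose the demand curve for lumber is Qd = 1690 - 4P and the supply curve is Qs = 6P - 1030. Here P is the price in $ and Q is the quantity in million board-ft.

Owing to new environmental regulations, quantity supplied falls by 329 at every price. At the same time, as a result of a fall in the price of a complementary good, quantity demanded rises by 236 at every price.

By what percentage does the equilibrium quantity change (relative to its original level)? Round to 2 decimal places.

+1.66

Original equilibrium: 1690 - 4P = 6P - 1030 gives 2720 = 10P, so P = 272 and Q = 602.
The new curves are Qd = 1926 - 4P (demand) and Qs = 6P - 1359 (supply).
Equate the new curves: 1926 - 4P = 6P - 1359, giving 3285 = 10P, P = 328.5, Q = 612.
%ΔQ = (612 − 602) / 602 × 100 = +1.66%.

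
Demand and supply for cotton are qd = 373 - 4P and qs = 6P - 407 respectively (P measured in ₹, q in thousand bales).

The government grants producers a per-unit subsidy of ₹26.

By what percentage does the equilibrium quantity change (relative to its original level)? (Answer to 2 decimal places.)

+102.30

Original equilibrium: 373 - 4P = 6P - 407 gives 780 = 10P, so P = 78 and q = 61.
Since sellers receive the price plus the subsidy, the effective supply curve becomes qs = 6P - 251.
Setting them equal: 373 - 4P = 6P - 251 → 624 = 10P, so P = 62.4 and q = 123.4.
%Δq = (123.4 − 61) / 61 × 100 = +102.30%.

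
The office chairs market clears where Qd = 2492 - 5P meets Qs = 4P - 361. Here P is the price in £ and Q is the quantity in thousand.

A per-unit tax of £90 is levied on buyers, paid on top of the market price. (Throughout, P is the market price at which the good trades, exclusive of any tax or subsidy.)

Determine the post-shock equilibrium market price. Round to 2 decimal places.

267.00

Before the shock: 2492 - 5P = 4P - 361 ⇒ 2853 = 9P ⇒ P = 317, Q = 907.
Since buyers pay the price plus the tax, the effective demand curve becomes Qd = 2042 - 5P.
Setting them equal: 2042 - 5P = 4P - 361 → 2403 = 9P, so P = 267 and Q = 707.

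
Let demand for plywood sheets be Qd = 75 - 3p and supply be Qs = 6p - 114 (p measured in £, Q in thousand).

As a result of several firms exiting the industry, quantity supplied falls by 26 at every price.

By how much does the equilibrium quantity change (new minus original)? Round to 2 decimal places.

-8.67

Before the shock: 75 - 3p = 6p - 114 ⇒ 189 = 9p ⇒ p = 21, Q = 12.
After the shift, demand is Qd = 75 - 3p and supply is Qs = 6p - 140.
New equilibrium: 75 - 3p = 6p - 140 ⇒ 215 = 9p ⇒ p = 215/9 ≈ 23.8889, Q = 10/3 ≈ 3.3333.
ΔQ = 3.3333 − 12 = -8.67.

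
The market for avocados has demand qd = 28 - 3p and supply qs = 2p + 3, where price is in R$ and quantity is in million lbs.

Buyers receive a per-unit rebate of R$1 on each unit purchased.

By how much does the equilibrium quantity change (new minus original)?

+1.2

Original equilibrium: 28 - 3p = 2p + 3 gives 25 = 5p, so p = 5 and q = 13.
Since buyers' out-of-pocket price is the market price minus the rebate, the effective demand curve becomes qd = 31 - 3p.
Setting them equal: 31 - 3p = 2p + 3 → 28 = 5p, so p = 5.6 and q = 14.2.
Δq = 14.2 − 13 = +1.2.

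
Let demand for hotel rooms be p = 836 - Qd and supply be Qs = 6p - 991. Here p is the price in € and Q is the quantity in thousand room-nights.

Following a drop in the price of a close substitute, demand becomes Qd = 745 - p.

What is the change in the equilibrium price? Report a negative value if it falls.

-13

Before the shock: 836 - p = 6p - 991 ⇒ 1827 = 7p ⇒ p = 261, Q = 575.
With the change applied: demand Qd = 745 - p, supply Qs = 6p - 991.
Setting them equal: 745 - p = 6p - 991 → 1736 = 7p, so p = 248 and Q = 497.
Δp = 248 − 261 = -13.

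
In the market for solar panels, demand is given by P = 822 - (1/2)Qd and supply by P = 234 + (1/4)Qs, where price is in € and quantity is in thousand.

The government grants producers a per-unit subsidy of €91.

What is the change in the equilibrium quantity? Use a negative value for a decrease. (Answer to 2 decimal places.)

+121.33

Solve the original market: 1644 - 2P = 4P - 936, hence P = 430 and Q = 784.
Since sellers receive the price plus the subsidy, the effective supply curve becomes Qs = 4P - 572.
Clearing the new market: 1644 - 2P = 4P - 572, so P = 1108/3 ≈ 369.3333 and Q = 2716/3 ≈ 905.3333.
ΔQ = 905.3333 − 784 = +121.33.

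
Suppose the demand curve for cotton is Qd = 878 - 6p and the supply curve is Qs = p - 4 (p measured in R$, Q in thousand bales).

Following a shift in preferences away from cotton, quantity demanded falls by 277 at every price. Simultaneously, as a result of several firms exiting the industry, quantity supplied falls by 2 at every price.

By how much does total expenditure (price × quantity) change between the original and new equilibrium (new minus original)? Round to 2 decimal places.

-8372.92

Before the shock: 878 - 6p = p - 4 ⇒ 882 = 7p ⇒ p = 126, Q = 122.
The new curves are Qd = 601 - 6p (demand) and Qs = p - 6 (supply).
Setting them equal: 601 - 6p = p - 6 → 607 = 7p, so p = 607/7 ≈ 86.7143 and Q = 565/7 ≈ 80.7143.
Expenditure moves from 126×122 = 15372 to 86.7143×80.7143 = 6999.0816; change = -8372.92.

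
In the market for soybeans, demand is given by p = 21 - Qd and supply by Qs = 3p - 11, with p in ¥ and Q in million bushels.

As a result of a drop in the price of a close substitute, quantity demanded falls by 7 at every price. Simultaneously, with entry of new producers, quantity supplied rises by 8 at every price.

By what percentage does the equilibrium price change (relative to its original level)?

-46.875

Solve the original market: 21 - p = 3p - 11, hence p = 8 and Q = 13.
The new curves are Qd = 14 - p (demand) and Qs = 3p - 3 (supply).
New equilibrium: 14 - p = 3p - 3 ⇒ 17 = 4p ⇒ p = 4.25, Q = 9.75.
%Δp = (4.25 − 8) / 8 × 100 = -46.875%.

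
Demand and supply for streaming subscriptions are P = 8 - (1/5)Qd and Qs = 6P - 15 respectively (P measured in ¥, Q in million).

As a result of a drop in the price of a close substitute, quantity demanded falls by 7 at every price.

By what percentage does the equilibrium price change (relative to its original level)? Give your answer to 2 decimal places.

Original equilibrium: 40 - 5P = 6P - 15 gives 55 = 11P, so P = 5 and Q = 15.
The shock moves the curves to Qd = 33 - 5P and Qs = 6P - 15.
Equate the new curves: 33 - 5P = 6P - 15, giving 48 = 11P, P = 48/11 ≈ 4.3636, Q = 123/11 ≈ 11.1818.
%ΔP = (4.3636 − 5) / 5 × 100 = -12.73%.

-12.73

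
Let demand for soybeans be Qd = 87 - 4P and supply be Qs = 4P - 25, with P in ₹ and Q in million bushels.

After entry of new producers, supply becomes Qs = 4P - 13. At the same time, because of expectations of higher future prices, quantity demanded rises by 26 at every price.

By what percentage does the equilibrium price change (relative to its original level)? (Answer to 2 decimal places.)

Solve the original market: 87 - 4P = 4P - 25, hence P = 14 and Q = 31.
The shock moves the curves to Qd = 113 - 4P and Qs = 4P - 13.
Clearing the new market: 113 - 4P = 4P - 13, so P = 15.75 and Q = 50.
%ΔP = (15.75 − 14) / 14 × 100 = +12.50%.

+12.50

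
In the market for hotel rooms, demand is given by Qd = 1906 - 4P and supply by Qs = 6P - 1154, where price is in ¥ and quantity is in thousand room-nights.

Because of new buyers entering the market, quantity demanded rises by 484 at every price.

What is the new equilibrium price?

354.4

Solve the original market: 1906 - 4P = 6P - 1154, hence P = 306 and Q = 682.
The shock moves the curves to Qd = 2390 - 4P and Qs = 6P - 1154.
Equate the new curves: 2390 - 4P = 6P - 1154, giving 3544 = 10P, P = 354.4, Q = 972.4.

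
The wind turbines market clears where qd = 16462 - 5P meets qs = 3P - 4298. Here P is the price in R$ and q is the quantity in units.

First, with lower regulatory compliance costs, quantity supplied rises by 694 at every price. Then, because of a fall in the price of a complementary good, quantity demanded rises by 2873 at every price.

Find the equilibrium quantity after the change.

4998.125

Solve the original market: 16462 - 5P = 3P - 4298, hence P = 2595 and q = 3487.
The shock moves the curves to qd = 19335 - 5P and qs = 3P - 3604.
Setting them equal: 19335 - 5P = 3P - 3604 → 22939 = 8P, so P = 2867.375 and q = 4998.125.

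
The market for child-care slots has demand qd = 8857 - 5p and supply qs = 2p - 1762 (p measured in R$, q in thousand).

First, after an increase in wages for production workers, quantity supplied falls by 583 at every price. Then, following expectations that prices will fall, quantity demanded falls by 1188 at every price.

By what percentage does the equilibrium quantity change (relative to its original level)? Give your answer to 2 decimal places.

-59.42

Original equilibrium: 8857 - 5p = 2p - 1762 gives 10619 = 7p, so p = 1517 and q = 1272.
With the change applied: demand qd = 7669 - 5p, supply qs = 2p - 2345.
Clearing the new market: 7669 - 5p = 2p - 2345, so p = 10014/7 ≈ 1430.5714 and q = 3613/7 ≈ 516.1429.
%Δq = (516.1429 − 1272) / 1272 × 100 = -59.42%.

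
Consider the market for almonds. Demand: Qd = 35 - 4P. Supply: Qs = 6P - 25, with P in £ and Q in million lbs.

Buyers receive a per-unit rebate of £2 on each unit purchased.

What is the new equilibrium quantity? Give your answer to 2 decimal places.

Solve the original market: 35 - 4P = 6P - 25, hence P = 6 and Q = 11.
Since buyers' out-of-pocket price is the market price minus the rebate, the effective demand curve becomes Qd = 43 - 4P.
Clearing the new market: 43 - 4P = 6P - 25, so P = 6.8 and Q = 15.8.

15.80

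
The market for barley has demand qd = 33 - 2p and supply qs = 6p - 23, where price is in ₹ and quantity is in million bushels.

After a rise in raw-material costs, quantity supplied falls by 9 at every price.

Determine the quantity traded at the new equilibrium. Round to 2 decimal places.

Initially, 33 - 2p = 6p - 23, so 56 = 8p and p = 7, q = 19.
The shock moves the curves to qd = 33 - 2p and qs = 6p - 32.
Clearing the new market: 33 - 2p = 6p - 32, so p = 8.125 and q = 16.75.

16.75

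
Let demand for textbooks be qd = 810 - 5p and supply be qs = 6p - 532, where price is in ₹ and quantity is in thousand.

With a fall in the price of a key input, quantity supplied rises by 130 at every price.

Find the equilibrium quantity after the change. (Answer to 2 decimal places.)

259.09

Before the shock: 810 - 5p = 6p - 532 ⇒ 1342 = 11p ⇒ p = 122, q = 200.
After the shift, demand is qd = 810 - 5p and supply is qs = 6p - 402.
Clearing the new market: 810 - 5p = 6p - 402, so p = 1212/11 ≈ 110.1818 and q = 2850/11 ≈ 259.0909.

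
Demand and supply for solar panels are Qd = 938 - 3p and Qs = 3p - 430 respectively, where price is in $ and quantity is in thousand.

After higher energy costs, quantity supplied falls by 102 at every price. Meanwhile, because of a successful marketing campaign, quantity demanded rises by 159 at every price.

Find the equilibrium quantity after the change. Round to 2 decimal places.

282.50

Solve the original market: 938 - 3p = 3p - 430, hence p = 228 and Q = 254.
The shock moves the curves to Qd = 1097 - 3p and Qs = 3p - 532.
Setting them equal: 1097 - 3p = 3p - 532 → 1629 = 6p, so p = 271.5 and Q = 282.5.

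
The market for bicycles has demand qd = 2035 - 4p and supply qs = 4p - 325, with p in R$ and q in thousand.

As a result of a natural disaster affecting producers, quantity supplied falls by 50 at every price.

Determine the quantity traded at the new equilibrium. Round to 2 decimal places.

830.00

Initially, 2035 - 4p = 4p - 325, so 2360 = 8p and p = 295, q = 855.
The shock moves the curves to qd = 2035 - 4p and qs = 4p - 375.
Setting them equal: 2035 - 4p = 4p - 375 → 2410 = 8p, so p = 301.25 and q = 830.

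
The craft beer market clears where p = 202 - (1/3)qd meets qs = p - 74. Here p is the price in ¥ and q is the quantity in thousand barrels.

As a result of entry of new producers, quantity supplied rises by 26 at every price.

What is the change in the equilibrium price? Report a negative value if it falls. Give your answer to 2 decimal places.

-6.50

Original equilibrium: 606 - 3p = p - 74 gives 680 = 4p, so p = 170 and q = 96.
With the change applied: demand qd = 606 - 3p, supply qs = p - 48.
New equilibrium: 606 - 3p = p - 48 ⇒ 654 = 4p ⇒ p = 163.5, q = 115.5.
Δp = 163.5 − 170 = -6.50.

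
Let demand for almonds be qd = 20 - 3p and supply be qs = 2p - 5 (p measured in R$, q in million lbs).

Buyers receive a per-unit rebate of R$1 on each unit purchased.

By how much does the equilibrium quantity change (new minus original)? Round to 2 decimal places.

+1.20

Original equilibrium: 20 - 3p = 2p - 5 gives 25 = 5p, so p = 5 and q = 5.
Since buyers' out-of-pocket price is the market price minus the rebate, the effective demand curve becomes qd = 23 - 3p.
Equate the new curves: 23 - 3p = 2p - 5, giving 28 = 5p, p = 5.6, q = 6.2.
Δq = 6.2 − 5 = +1.20.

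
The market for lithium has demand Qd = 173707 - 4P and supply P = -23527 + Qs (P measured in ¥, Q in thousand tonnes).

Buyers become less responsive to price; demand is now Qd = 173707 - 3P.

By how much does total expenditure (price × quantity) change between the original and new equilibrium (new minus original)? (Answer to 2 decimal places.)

Original equilibrium: 173707 - 4P = P + 23527 gives 150180 = 5P, so P = 30036 and Q = 53563.
The new curves are Qd = 173707 - 3P (demand) and Qs = P + 23527 (supply).
Clearing the new market: 173707 - 3P = P + 23527, so P = 37545 and Q = 61072.
Expenditure moves from 30036×53563 = 1608818268 to 37545×61072 = 2292948240; change = +684129972.00.

+684129972.00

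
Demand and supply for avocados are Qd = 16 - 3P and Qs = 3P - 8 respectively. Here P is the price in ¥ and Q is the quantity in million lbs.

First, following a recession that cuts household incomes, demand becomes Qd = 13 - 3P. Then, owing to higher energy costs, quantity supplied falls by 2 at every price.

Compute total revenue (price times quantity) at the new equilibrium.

5.75

Initially, 16 - 3P = 3P - 8, so 24 = 6P and P = 4, Q = 4.
The shock moves the curves to Qd = 13 - 3P and Qs = 3P - 10.
Setting them equal: 13 - 3P = 3P - 10 → 23 = 6P, so P = 23/6 ≈ 3.8333 and Q = 1.5.
New expenditure = 3.8333 × 1.5 = 5.75.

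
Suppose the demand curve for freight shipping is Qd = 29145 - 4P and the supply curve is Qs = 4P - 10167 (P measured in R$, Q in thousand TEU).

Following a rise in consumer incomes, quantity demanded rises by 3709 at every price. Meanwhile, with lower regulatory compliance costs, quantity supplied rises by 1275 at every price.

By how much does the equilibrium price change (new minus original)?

Initially, 29145 - 4P = 4P - 10167, so 39312 = 8P and P = 4914, Q = 9489.
The new curves are Qd = 32854 - 4P (demand) and Qs = 4P - 8892 (supply).
Equate the new curves: 32854 - 4P = 4P - 8892, giving 41746 = 8P, P = 5218.25, Q = 11981.
ΔP = 5218.25 − 4914 = +304.25.

+304.25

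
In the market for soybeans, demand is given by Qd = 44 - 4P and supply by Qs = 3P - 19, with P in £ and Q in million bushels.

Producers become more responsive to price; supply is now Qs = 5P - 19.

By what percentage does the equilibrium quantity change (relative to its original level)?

Before the shock: 44 - 4P = 3P - 19 ⇒ 63 = 7P ⇒ P = 9, Q = 8.
With the change applied: demand Qd = 44 - 4P, supply Qs = 5P - 19.
New equilibrium: 44 - 4P = 5P - 19 ⇒ 63 = 9P ⇒ P = 7, Q = 16.
%ΔQ = (16 − 8) / 8 × 100 = +100%.

+100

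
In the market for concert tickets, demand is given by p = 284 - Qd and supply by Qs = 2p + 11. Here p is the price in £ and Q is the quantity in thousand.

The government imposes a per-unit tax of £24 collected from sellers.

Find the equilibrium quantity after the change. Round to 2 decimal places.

Before the shock: 284 - p = 2p + 11 ⇒ 273 = 3p ⇒ p = 91, Q = 193.
Since sellers keep the price net of the tax, the effective supply curve becomes Qs = 2p - 37.
Equate the new curves: 284 - p = 2p - 37, giving 321 = 3p, p = 107, Q = 177.

177.00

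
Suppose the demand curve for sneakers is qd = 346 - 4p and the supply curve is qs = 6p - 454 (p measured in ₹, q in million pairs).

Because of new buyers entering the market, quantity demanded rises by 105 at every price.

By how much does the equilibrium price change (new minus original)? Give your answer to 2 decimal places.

+10.50

Before the shock: 346 - 4p = 6p - 454 ⇒ 800 = 10p ⇒ p = 80, q = 26.
With the change applied: demand qd = 451 - 4p, supply qs = 6p - 454.
New equilibrium: 451 - 4p = 6p - 454 ⇒ 905 = 10p ⇒ p = 90.5, q = 89.
Δp = 90.5 − 80 = +10.50.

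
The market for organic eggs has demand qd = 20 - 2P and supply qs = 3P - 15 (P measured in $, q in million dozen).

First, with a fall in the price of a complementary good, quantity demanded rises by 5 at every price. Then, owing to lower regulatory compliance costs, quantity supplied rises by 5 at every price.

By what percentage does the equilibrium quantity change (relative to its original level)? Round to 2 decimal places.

Solve the original market: 20 - 2P = 3P - 15, hence P = 7 and q = 6.
The shock moves the curves to qd = 25 - 2P and qs = 3P - 10.
Clearing the new market: 25 - 2P = 3P - 10, so P = 7 and q = 11.
%Δq = (11 − 6) / 6 × 100 = +83.33%.

+83.33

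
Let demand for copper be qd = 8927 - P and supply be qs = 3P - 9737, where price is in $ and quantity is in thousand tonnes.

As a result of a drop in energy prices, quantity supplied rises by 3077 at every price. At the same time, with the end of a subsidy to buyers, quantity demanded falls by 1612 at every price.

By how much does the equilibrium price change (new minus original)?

Before the shock: 8927 - P = 3P - 9737 ⇒ 18664 = 4P ⇒ P = 4666, q = 4261.
The shock moves the curves to qd = 7315 - P and qs = 3P - 6660.
Equate the new curves: 7315 - P = 3P - 6660, giving 13975 = 4P, P = 3493.75, q = 3821.25.
ΔP = 3493.75 − 4666 = -1172.25.

-1172.25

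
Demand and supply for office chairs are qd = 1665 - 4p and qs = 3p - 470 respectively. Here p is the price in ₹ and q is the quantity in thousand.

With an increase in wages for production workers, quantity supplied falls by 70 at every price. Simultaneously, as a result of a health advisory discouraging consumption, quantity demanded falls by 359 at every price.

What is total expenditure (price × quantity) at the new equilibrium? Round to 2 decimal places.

66229.96

Before the shock: 1665 - 4p = 3p - 470 ⇒ 2135 = 7p ⇒ p = 305, q = 445.
The new curves are qd = 1306 - 4p (demand) and qs = 3p - 540 (supply).
Clearing the new market: 1306 - 4p = 3p - 540, so p = 1846/7 ≈ 263.7143 and q = 1758/7 ≈ 251.1429.
New expenditure = 263.7143 × 251.1429 = 66229.96.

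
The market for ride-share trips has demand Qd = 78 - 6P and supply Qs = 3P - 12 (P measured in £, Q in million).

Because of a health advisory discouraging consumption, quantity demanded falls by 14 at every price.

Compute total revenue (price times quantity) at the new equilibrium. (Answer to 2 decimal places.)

112.59

Original equilibrium: 78 - 6P = 3P - 12 gives 90 = 9P, so P = 10 and Q = 18.
With the change applied: demand Qd = 64 - 6P, supply Qs = 3P - 12.
New equilibrium: 64 - 6P = 3P - 12 ⇒ 76 = 9P ⇒ P = 76/9 ≈ 8.4444, Q = 40/3 ≈ 13.3333.
New expenditure = 8.4444 × 13.3333 = 112.59.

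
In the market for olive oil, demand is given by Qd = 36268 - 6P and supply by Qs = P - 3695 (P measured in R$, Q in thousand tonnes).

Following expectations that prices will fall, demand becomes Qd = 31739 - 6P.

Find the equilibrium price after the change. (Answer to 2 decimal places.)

Solve the original market: 36268 - 6P = P - 3695, hence P = 5709 and Q = 2014.
The new curves are Qd = 31739 - 6P (demand) and Qs = P - 3695 (supply).
New equilibrium: 31739 - 6P = P - 3695 ⇒ 35434 = 7P ⇒ P = 5062, Q = 1367.

5062.00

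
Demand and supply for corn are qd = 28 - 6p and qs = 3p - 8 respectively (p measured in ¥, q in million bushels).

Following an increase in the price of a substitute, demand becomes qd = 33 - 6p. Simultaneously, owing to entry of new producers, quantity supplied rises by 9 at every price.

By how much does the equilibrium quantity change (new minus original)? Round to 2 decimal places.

Initially, 28 - 6p = 3p - 8, so 36 = 9p and p = 4, q = 4.
The shock moves the curves to qd = 33 - 6p and qs = 3p + 1.
Clearing the new market: 33 - 6p = 3p + 1, so p = 32/9 ≈ 3.5556 and q = 35/3 ≈ 11.6667.
Δq = 11.6667 − 4 = +7.67.

+7.67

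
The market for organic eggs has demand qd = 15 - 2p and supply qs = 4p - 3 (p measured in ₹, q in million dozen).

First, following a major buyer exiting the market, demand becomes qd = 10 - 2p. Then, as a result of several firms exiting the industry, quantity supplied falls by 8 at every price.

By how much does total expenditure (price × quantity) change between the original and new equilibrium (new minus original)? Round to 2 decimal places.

Original equilibrium: 15 - 2p = 4p - 3 gives 18 = 6p, so p = 3 and q = 9.
With the change applied: demand qd = 10 - 2p, supply qs = 4p - 11.
Clearing the new market: 10 - 2p = 4p - 11, so p = 3.5 and q = 3.
Expenditure moves from 3×9 = 27 to 3.5×3 = 10.5; change = -16.50.

-16.50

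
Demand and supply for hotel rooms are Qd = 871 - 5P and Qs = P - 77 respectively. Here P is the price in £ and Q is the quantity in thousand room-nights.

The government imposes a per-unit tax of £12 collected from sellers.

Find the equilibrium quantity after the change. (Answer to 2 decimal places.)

71.00

Before the shock: 871 - 5P = P - 77 ⇒ 948 = 6P ⇒ P = 158, Q = 81.
Since sellers keep the price net of the tax, the effective supply curve becomes Qs = P - 89.
Clearing the new market: 871 - 5P = P - 89, so P = 160 and Q = 71.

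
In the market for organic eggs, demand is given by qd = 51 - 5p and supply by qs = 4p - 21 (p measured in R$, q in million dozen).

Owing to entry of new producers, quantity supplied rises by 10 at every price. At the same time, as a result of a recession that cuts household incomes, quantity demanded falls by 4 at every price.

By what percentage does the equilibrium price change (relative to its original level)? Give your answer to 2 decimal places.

Solve the original market: 51 - 5p = 4p - 21, hence p = 8 and q = 11.
After the shift, demand is qd = 47 - 5p and supply is qs = 4p - 11.
Equate the new curves: 47 - 5p = 4p - 11, giving 58 = 9p, p = 58/9 ≈ 6.4444, q = 133/9 ≈ 14.7778.
%Δp = (6.4444 − 8) / 8 × 100 = -19.44%.

-19.44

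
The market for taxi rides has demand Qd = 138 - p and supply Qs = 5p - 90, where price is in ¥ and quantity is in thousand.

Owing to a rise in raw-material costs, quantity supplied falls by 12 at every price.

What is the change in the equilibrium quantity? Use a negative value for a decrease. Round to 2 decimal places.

Initially, 138 - p = 5p - 90, so 228 = 6p and p = 38, Q = 100.
With the change applied: demand Qd = 138 - p, supply Qs = 5p - 102.
Setting them equal: 138 - p = 5p - 102 → 240 = 6p, so p = 40 and Q = 98.
ΔQ = 98 − 100 = -2.00.

-2.00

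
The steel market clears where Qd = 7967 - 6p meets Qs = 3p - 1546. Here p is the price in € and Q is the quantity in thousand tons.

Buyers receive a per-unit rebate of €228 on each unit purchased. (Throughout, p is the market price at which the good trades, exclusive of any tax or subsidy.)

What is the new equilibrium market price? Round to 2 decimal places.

1209.00

Original equilibrium: 7967 - 6p = 3p - 1546 gives 9513 = 9p, so p = 1057 and Q = 1625.
Since buyers' out-of-pocket price is the market price minus the rebate, the effective demand curve becomes Qd = 9335 - 6p.
Setting them equal: 9335 - 6p = 3p - 1546 → 10881 = 9p, so p = 1209 and Q = 2081.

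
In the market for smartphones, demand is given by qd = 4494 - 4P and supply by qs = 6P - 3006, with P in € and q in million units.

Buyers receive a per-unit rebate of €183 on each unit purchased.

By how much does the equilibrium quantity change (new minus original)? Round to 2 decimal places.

+439.20

Solve the original market: 4494 - 4P = 6P - 3006, hence P = 750 and q = 1494.
Since buyers' out-of-pocket price is the market price minus the rebate, the effective demand curve becomes qd = 5226 - 4P.
Clearing the new market: 5226 - 4P = 6P - 3006, so P = 823.2 and q = 1933.2.
Δq = 1933.2 − 1494 = +439.20.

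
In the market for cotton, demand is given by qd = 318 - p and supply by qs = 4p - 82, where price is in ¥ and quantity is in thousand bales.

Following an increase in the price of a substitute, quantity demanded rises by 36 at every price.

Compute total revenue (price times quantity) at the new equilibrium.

Original equilibrium: 318 - p = 4p - 82 gives 400 = 5p, so p = 80 and q = 238.
The shock moves the curves to qd = 354 - p and qs = 4p - 82.
New equilibrium: 354 - p = 4p - 82 ⇒ 436 = 5p ⇒ p = 87.2, q = 266.8.
New expenditure = 87.2 × 266.8 = 23264.96.

23264.96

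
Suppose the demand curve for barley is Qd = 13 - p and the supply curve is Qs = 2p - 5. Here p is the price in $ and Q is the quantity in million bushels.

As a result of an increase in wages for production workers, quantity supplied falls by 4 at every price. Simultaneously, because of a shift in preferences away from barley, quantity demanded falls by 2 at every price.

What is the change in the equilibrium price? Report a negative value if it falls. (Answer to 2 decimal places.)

Initially, 13 - p = 2p - 5, so 18 = 3p and p = 6, Q = 7.
After the shift, demand is Qd = 11 - p and supply is Qs = 2p - 9.
Clearing the new market: 11 - p = 2p - 9, so p = 20/3 ≈ 6.6667 and Q = 13/3 ≈ 4.3333.
Δp = 6.6667 − 6 = +0.67.

+0.67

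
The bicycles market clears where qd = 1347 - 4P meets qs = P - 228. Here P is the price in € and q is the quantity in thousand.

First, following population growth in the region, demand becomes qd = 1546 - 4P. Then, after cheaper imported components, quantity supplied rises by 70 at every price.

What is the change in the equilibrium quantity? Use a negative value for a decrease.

Original equilibrium: 1347 - 4P = P - 228 gives 1575 = 5P, so P = 315 and q = 87.
The new curves are qd = 1546 - 4P (demand) and qs = P - 158 (supply).
Equate the new curves: 1546 - 4P = P - 158, giving 1704 = 5P, P = 340.8, q = 182.8.
Δq = 182.8 − 87 = +95.8.

+95.8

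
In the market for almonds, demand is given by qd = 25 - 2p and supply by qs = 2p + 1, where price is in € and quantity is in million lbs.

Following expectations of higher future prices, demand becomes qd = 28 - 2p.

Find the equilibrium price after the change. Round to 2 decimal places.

Before the shock: 25 - 2p = 2p + 1 ⇒ 24 = 4p ⇒ p = 6, q = 13.
The shock moves the curves to qd = 28 - 2p and qs = 2p + 1.
Equate the new curves: 28 - 2p = 2p + 1, giving 27 = 4p, p = 6.75, q = 14.5.

6.75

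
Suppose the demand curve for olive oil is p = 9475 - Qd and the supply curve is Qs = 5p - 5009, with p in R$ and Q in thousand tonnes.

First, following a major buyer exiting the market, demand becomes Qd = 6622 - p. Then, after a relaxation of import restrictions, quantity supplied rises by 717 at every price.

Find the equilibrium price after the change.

Initially, 9475 - p = 5p - 5009, so 14484 = 6p and p = 2414, Q = 7061.
The shock moves the curves to Qd = 6622 - p and Qs = 5p - 4292.
Equate the new curves: 6622 - p = 5p - 4292, giving 10914 = 6p, p = 1819, Q = 4803.

1819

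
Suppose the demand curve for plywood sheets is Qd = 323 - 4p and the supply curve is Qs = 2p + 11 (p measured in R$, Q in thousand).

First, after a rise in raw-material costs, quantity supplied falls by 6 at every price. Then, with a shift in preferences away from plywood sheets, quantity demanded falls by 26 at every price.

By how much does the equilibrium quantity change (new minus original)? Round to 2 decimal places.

-12.67

Original equilibrium: 323 - 4p = 2p + 11 gives 312 = 6p, so p = 52 and Q = 115.
With the change applied: demand Qd = 297 - 4p, supply Qs = 2p + 5.
Setting them equal: 297 - 4p = 2p + 5 → 292 = 6p, so p = 146/3 ≈ 48.6667 and Q = 307/3 ≈ 102.3333.
ΔQ = 102.3333 − 115 = -12.67.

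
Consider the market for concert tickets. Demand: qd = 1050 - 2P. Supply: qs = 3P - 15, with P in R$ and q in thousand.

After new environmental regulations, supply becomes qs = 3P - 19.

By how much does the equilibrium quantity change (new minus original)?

Initially, 1050 - 2P = 3P - 15, so 1065 = 5P and P = 213, q = 624.
After the shift, demand is qd = 1050 - 2P and supply is qs = 3P - 19.
New equilibrium: 1050 - 2P = 3P - 19 ⇒ 1069 = 5P ⇒ P = 213.8, q = 622.4.
Δq = 622.4 − 624 = -1.6.

-1.6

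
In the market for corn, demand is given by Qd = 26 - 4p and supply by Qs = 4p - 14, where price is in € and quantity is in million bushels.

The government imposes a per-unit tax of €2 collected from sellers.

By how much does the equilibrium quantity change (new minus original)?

-4

Before the shock: 26 - 4p = 4p - 14 ⇒ 40 = 8p ⇒ p = 5, Q = 6.
Since sellers keep the price net of the tax, the effective supply curve becomes Qs = 4p - 22.
Equate the new curves: 26 - 4p = 4p - 22, giving 48 = 8p, p = 6, Q = 2.
ΔQ = 2 − 6 = -4.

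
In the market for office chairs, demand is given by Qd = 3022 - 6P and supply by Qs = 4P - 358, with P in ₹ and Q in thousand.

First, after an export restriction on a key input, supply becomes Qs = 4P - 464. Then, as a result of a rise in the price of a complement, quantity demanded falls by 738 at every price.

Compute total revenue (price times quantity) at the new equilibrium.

Solve the original market: 3022 - 6P = 4P - 358, hence P = 338 and Q = 994.
With the change applied: demand Qd = 2284 - 6P, supply Qs = 4P - 464.
New equilibrium: 2284 - 6P = 4P - 464 ⇒ 2748 = 10P ⇒ P = 274.8, Q = 635.2.
New expenditure = 274.8 × 635.2 = 174552.96.

174552.96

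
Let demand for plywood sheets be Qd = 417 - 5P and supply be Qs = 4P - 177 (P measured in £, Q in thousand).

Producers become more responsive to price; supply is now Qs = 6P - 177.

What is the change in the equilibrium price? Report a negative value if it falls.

-12

Original equilibrium: 417 - 5P = 4P - 177 gives 594 = 9P, so P = 66 and Q = 87.
With the change applied: demand Qd = 417 - 5P, supply Qs = 6P - 177.
New equilibrium: 417 - 5P = 6P - 177 ⇒ 594 = 11P ⇒ P = 54, Q = 147.
ΔP = 54 − 66 = -12.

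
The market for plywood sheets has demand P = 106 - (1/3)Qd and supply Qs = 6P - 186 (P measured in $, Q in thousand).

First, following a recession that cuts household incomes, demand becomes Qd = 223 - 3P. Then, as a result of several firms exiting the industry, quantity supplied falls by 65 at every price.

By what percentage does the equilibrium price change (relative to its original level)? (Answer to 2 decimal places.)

-5.95

Initially, 318 - 3P = 6P - 186, so 504 = 9P and P = 56, Q = 150.
After the shift, demand is Qd = 223 - 3P and supply is Qs = 6P - 251.
Equate the new curves: 223 - 3P = 6P - 251, giving 474 = 9P, P = 158/3 ≈ 52.6667, Q = 65.
%ΔP = (52.6667 − 56) / 56 × 100 = -5.95%.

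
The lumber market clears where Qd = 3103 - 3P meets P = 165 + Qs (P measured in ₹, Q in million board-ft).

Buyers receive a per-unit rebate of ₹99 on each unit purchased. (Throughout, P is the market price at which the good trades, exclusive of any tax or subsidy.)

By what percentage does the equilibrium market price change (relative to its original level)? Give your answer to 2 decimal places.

Initially, 3103 - 3P = P - 165, so 3268 = 4P and P = 817, Q = 652.
Since buyers' out-of-pocket price is the market price minus the rebate, the effective demand curve becomes Qd = 3400 - 3P.
New equilibrium: 3400 - 3P = P - 165 ⇒ 3565 = 4P ⇒ P = 891.25, Q = 726.25.
%ΔP = (891.25 − 817) / 817 × 100 = +9.09%.

+9.09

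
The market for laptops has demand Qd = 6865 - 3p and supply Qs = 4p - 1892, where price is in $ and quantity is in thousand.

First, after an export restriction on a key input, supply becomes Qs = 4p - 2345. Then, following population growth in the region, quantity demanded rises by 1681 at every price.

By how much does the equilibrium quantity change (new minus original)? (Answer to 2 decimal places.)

Solve the original market: 6865 - 3p = 4p - 1892, hence p = 1251 and Q = 3112.
The new curves are Qd = 8546 - 3p (demand) and Qs = 4p - 2345 (supply).
Setting them equal: 8546 - 3p = 4p - 2345 → 10891 = 7p, so p = 10891/7 ≈ 1555.8571 and Q = 27149/7 ≈ 3878.4286.
ΔQ = 3878.4286 − 3112 = +766.43.

+766.43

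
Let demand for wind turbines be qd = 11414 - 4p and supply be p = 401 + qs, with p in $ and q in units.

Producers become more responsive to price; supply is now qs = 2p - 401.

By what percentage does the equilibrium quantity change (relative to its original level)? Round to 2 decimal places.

+80.29

Initially, 11414 - 4p = p - 401, so 11815 = 5p and p = 2363, q = 1962.
With the change applied: demand qd = 11414 - 4p, supply qs = 2p - 401.
New equilibrium: 11414 - 4p = 2p - 401 ⇒ 11815 = 6p ⇒ p = 11815/6 ≈ 1969.1667, q = 10612/3 ≈ 3537.3333.
%Δq = (3537.3333 − 1962) / 1962 × 100 = +80.29%.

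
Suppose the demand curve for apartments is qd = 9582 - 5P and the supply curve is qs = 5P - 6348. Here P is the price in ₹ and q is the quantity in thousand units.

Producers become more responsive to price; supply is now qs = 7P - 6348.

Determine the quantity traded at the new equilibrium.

Before the shock: 9582 - 5P = 5P - 6348 ⇒ 15930 = 10P ⇒ P = 1593, q = 1617.
The new curves are qd = 9582 - 5P (demand) and qs = 7P - 6348 (supply).
Setting them equal: 9582 - 5P = 7P - 6348 → 15930 = 12P, so P = 1327.5 and q = 2944.5.

2944.5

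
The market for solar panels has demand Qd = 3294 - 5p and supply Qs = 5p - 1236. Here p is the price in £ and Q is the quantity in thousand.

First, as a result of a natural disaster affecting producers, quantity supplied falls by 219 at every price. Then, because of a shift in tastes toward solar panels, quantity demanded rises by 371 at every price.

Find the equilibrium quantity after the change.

Solve the original market: 3294 - 5p = 5p - 1236, hence p = 453 and Q = 1029.
The shock moves the curves to Qd = 3665 - 5p and Qs = 5p - 1455.
Setting them equal: 3665 - 5p = 5p - 1455 → 5120 = 10p, so p = 512 and Q = 1105.

1105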